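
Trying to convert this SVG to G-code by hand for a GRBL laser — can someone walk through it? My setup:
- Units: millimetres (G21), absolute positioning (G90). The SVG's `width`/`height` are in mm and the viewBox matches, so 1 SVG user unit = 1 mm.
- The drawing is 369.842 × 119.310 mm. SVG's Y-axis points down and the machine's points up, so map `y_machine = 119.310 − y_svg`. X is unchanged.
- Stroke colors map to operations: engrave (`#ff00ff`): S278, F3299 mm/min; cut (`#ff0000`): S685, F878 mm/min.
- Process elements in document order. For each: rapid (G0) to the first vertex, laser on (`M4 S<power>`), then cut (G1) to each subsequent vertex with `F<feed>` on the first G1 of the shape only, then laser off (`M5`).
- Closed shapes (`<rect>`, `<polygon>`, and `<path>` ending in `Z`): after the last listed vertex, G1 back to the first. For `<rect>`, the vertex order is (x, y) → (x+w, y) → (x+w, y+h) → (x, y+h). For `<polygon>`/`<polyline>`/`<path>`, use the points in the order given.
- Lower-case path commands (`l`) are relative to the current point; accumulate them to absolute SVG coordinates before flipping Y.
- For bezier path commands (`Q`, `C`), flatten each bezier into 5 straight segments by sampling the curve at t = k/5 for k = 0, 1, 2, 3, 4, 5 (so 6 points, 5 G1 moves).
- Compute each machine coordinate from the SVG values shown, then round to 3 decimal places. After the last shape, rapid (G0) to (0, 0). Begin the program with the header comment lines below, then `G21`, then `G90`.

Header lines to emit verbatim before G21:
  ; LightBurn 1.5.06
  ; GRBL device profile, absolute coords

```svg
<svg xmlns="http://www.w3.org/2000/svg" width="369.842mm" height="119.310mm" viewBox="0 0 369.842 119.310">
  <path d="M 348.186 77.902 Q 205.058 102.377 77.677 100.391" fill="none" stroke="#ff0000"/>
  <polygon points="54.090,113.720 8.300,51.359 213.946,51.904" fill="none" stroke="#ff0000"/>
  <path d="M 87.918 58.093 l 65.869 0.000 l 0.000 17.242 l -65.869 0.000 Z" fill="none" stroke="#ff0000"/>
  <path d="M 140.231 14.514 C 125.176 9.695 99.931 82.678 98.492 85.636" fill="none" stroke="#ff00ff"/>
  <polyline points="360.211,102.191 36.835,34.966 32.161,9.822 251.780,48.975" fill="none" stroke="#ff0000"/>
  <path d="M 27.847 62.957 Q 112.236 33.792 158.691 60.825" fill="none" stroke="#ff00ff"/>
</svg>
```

Since the viewBox matches the mm dimensions, user units are millimetres directly. The only transform is the Y-flip y_m = 119.310 − y_svg.

Shape 1 is a quadratic bezier drawn with `<path>`. Its stroke #ff0000 means cut at S685, F878. After flipping Y the toolpath is (348.186,41.408) → (291.565,32.676) → (236.203,26.062) → (182.101,21.564) → (129.259,19.183) → (77.677,18.919).

Shape 2 is a closed polygon drawn with `<polygon>`. Its stroke #ff0000 means cut at S685, F878. After flipping Y the toolpath is (54.090,5.590) → (8.300,67.951) → (213.946,67.406) → (54.090,5.590), returning to the start.

Shape 3 is a rectangle drawn with `<path>`. Its stroke #ff0000 means cut at S685, F878. After flipping Y the toolpath is (87.918,61.217) → (153.787,61.217) → (153.787,43.975) → (87.918,43.975) → (87.918,61.217), returning to the start.

Shape 4 is a cubic bezier drawn with `<path>`. Its stroke #ff00ff means engrave at S278, F3299. After flipping Y the toolpath is (140.231,104.796) → (130.247,99.534) → (119.450,82.695) → (109.470,61.375) → (101.940,42.669) → (98.492,33.674).

Shape 5 is a open polyline drawn with `<polyline>`. Its stroke #ff0000 means cut at S685, F878. After flipping Y the toolpath is (360.211,17.119) → (36.835,84.344) → (32.161,109.488) → (251.780,70.335).

Shape 6 is a quadratic bezier drawn with `<path>`. Its stroke #ff00ff means engrave at S278, F3299. After flipping Y the toolpath is (27.847,56.353) → (60.085,65.771) → (89.289,70.693) → (115.458,71.120) → (138.592,67.050) → (158.691,58.485).

; LightBurn 1.5.06
; GRBL device profile, absolute coords
G21
G90
G0 X348.186 Y41.408
M4 S685
G1 X291.565 Y32.676 F878
G1 X236.203 Y26.062
G1 X182.101 Y21.564
G1 X129.259 Y19.183
G1 X77.677 Y18.919
M5
G0 X54.090 Y5.590
M4 S685
G1 X8.300 Y67.951 F878
G1 X213.946 Y67.406
G1 X54.090 Y5.590
M5
G0 X87.918 Y61.217
M4 S685
G1 X153.787 Y61.217 F878
G1 X153.787 Y43.975
G1 X87.918 Y43.975
G1 X87.918 Y61.217
M5
G0 X140.231 Y104.796
M4 S278
G1 X130.247 Y99.534 F3299
G1 X119.450 Y82.695
G1 X109.470 Y61.375
G1 X101.940 Y42.669
G1 X98.492 Y33.674
M5
G0 X360.211 Y17.119
M4 S685
G1 X36.835 Y84.344 F878
G1 X32.161 Y109.488
G1 X251.780 Y70.335
M5
G0 X27.847 Y56.353
M4 S278
G1 X60.085 Y65.771 F3299
G1 X89.289 Y70.693
G1 X115.458 Y71.120
G1 X138.592 Y67.050
G1 X158.691 Y58.485
M5
G0 X0.000 Y0.000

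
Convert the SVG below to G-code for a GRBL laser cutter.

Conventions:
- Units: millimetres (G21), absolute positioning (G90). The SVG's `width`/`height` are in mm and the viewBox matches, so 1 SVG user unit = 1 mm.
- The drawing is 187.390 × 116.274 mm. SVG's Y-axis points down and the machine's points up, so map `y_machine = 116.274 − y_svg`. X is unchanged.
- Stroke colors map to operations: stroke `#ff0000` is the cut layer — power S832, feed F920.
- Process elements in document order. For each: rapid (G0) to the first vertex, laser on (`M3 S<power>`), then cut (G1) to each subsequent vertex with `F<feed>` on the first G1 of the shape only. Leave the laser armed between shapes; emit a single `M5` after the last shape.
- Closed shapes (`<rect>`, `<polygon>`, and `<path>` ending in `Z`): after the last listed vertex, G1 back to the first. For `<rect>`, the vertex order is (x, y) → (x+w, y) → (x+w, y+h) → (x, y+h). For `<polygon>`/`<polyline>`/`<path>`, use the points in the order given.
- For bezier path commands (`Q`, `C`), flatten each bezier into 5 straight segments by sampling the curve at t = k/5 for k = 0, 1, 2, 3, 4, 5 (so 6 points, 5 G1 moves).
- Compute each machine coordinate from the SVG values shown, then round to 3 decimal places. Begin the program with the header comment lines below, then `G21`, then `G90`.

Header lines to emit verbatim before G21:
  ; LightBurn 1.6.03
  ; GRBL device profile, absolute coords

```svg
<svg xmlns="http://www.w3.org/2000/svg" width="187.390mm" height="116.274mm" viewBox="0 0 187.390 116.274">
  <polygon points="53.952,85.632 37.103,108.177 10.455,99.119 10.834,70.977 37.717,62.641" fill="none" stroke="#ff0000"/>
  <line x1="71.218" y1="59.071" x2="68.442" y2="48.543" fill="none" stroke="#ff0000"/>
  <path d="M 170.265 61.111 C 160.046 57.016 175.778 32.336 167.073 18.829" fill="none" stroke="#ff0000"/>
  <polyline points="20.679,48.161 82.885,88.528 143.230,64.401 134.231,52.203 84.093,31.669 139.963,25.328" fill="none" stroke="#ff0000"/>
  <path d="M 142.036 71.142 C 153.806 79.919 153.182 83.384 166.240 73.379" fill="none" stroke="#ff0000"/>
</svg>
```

; LightBurn 1.6.03
; GRBL device profile, absolute coords
G21
G90
G0 X53.952 Y30.642
M3 S832
G1 X37.103 Y8.097 F920
G1 X10.455 Y17.155
G1 X10.834 Y45.297
G1 X37.717 Y53.633
G1 X53.952 Y30.642
G0 X71.218 Y57.203
M3 S832
G1 X68.442 Y67.731 F920
G0 X170.265 Y55.163
M3 S832
G1 X166.845 Y59.836 F920
G1 X167.234 Y67.925
G1 X169.014 Y77.906
G1 X169.767 Y88.254
G1 X167.073 Y97.445
G0 X20.679 Y68.113
M3 S832
G1 X82.885 Y27.746 F920
G1 X143.230 Y51.873
G1 X134.231 Y64.071
G1 X84.093 Y84.605
G1 X139.963 Y90.946
G0 X142.036 Y45.132
M3 S832
G1 X147.819 Y40.569 F920
G1 X151.880 Y37.671
G1 X155.469 Y36.832
G1 X159.838 Y38.443
G1 X166.240 Y42.895
M5

viewBox `0 0 187.390 116.274` with mm width/height → 1 unit = 1 mm. Flip: y_m = 116.274 − y_svg.

**Shape 1** — `<polygon>` regular polygon, stroke `#ff0000` → cut (S832, F920). Machine vertices: (53.952,30.642) → (37.103,8.097) → (10.455,17.155) → (10.834,45.297) → (37.717,53.633) → (53.952,30.642). Closed: final G1 returns to the first vertex.

**Shape 2** — `<line>` line segment, stroke `#ff0000` → cut (S832, F920). Machine vertices: (71.218,57.203) → (68.442,67.731). Open path.

**Shape 3** — `<path>` cubic bezier, stroke `#ff0000` → cut (S832, F920). Control points (SVG): P0=(170.265,61.111), P1=(160.046,57.016), P2=(175.778,32.336), P3=(167.073,18.829); sampled at t=k/5. Machine vertices: (170.265,55.163) → (166.845,59.836) → (167.234,67.925) → (169.014,77.906) → (169.767,88.254) → (167.073,97.445). Open path.

**Shape 4** — `<polyline>` open polyline, stroke `#ff0000` → cut (S832, F920). Machine vertices: (20.679,68.113) → (82.885,27.746) → (143.230,51.873) → (134.231,64.071) → (84.093,84.605) → (139.963,90.946). Open path.

**Shape 5** — `<path>` cubic bezier, stroke `#ff0000` → cut (S832, F920). Control points (SVG): P0=(142.036,71.142), P1=(153.806,79.919), P2=(153.182,83.384), P3=(166.240,73.379); sampled at t=k/5. Machine vertices: (142.036,45.132) → (147.819,40.569) → (151.880,37.671) → (155.469,36.832) → (159.838,38.443) → (166.240,42.895). Open path.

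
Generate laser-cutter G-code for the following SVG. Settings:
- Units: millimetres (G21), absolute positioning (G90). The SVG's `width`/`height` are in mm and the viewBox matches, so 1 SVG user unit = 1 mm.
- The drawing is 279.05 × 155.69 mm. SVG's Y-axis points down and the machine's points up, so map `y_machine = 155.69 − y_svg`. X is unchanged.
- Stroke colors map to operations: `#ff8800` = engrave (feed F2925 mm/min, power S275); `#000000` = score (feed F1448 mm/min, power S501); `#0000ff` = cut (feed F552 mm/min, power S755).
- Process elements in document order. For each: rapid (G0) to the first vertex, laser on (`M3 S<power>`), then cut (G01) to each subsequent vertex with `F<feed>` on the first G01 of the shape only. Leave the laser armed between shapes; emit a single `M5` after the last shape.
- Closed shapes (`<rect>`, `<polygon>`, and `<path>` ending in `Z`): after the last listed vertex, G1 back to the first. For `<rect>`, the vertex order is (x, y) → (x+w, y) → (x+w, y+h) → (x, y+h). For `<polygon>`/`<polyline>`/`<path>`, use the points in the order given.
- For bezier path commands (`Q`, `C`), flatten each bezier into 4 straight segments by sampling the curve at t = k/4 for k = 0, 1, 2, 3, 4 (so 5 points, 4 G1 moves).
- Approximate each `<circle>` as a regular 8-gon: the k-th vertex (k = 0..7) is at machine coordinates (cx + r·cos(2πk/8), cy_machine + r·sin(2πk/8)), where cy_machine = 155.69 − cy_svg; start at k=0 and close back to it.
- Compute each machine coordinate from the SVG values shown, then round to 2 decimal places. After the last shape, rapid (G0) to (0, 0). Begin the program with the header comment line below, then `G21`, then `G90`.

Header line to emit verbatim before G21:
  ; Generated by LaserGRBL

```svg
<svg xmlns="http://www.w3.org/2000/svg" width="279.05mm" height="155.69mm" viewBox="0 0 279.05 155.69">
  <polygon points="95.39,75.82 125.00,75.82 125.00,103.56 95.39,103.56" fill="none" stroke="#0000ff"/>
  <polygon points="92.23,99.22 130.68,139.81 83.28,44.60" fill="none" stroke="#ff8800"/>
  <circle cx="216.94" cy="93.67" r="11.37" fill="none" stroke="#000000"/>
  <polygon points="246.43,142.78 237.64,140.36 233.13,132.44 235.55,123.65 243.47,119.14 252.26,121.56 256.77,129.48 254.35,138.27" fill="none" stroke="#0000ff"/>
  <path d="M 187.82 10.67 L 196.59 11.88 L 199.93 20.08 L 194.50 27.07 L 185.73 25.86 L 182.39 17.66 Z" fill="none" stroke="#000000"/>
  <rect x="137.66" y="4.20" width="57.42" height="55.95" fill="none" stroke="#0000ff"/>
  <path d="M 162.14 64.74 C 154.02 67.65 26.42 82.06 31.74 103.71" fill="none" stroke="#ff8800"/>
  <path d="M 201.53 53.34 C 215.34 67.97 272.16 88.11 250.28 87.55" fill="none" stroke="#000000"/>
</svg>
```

; Generated by LaserGRBL
G21
G90
G0 X95.39 Y79.87
M3 S755
G01 X125.00 Y79.87 F552
G01 X125.00 Y52.13
G01 X95.39 Y52.13
G01 X95.39 Y79.87
G0 X92.23 Y56.47
M3 S275
G01 X130.68 Y15.88 F2925
G01 X83.28 Y111.09
G01 X92.23 Y56.47
G0 X228.31 Y62.02
M3 S501
G01 X224.98 Y70.06 F1448
G01 X216.94 Y73.39
G01 X208.90 Y70.06
G01 X205.57 Y62.02
G01 X208.90 Y53.98
G01 X216.94 Y50.65
G01 X224.98 Y53.98
G01 X228.31 Y62.02
G0 X246.43 Y12.91
M3 S755
G01 X237.64 Y15.33 F552
G01 X233.13 Y23.25
G01 X235.55 Y32.04
G01 X243.47 Y36.55
G01 X252.26 Y34.13
G01 X256.77 Y26.21
G01 X254.35 Y17.42
G01 X246.43 Y12.91
G0 X187.82 Y145.02
M3 S501
G01 X196.59 Y143.81 F1448
G01 X199.93 Y135.61
G01 X194.50 Y128.62
G01 X185.73 Y129.83
G01 X182.39 Y138.03
G01 X187.82 Y145.02
G0 X137.66 Y151.49
M3 S755
G01 X195.08 Y151.49 F552
G01 X195.08 Y95.54
G01 X137.66 Y95.54
G01 X137.66 Y151.49
G0 X162.14 Y90.95
M3 S275
G01 X137.59 Y86.68 F2925
G01 X91.90 Y78.49
G01 X48.73 Y66.79
G01 X31.74 Y51.98
G0 X201.53 Y102.35
M3 S501
G01 X218.05 Y90.75 F1448
G01 X239.29 Y79.55
G01 X253.84 Y71.19
G01 X250.28 Y68.14
M5
G0 X0.00 Y0.00

1 u = 1 mm; y_m = 155.69 − y.

[1] `<polygon>` rectangle, #0000ff→cut S755 F552: (95.39,79.87) → (125.00,79.87) → (125.00,52.13) → (95.39,52.13) → (95.39,79.87) (closed)

[2] `<polygon>` closed polygon, #ff8800→engrave S275 F2925: (92.23,56.47) → (130.68,15.88) → (83.28,111.09) → (92.23,56.47) (closed)

[3] `<circle>` circle, #000000→score S501 F1448: (228.31,62.02) → (224.98,70.06) → (216.94,73.39) → (208.90,70.06) → (205.57,62.02) → (208.90,53.98) → (216.94,50.65) → (224.98,53.98) → (228.31,62.02) (closed)

[4] `<polygon>` regular polygon, #0000ff→cut S755 F552: (246.43,12.91) → (237.64,15.33) → (233.13,23.25) → (235.55,32.04) → (243.47,36.55) → (252.26,34.13) → (256.77,26.21) → (254.35,17.42) → (246.43,12.91) (closed)

[5] `<path>` regular polygon, #000000→score S501 F1448: (187.82,145.02) → (196.59,143.81) → (199.93,135.61) → (194.50,128.62) → (185.73,129.83) → (182.39,138.03) → (187.82,145.02) (closed)

[6] `<rect>` rectangle, #0000ff→cut S755 F552: (137.66,151.49) → (195.08,151.49) → (195.08,95.54) → (137.66,95.54) → (137.66,151.49) (closed)

[7] `<path>` cubic bezier, #ff8800→engrave S275 F2925: (162.14,90.95) → (137.59,86.68) → (91.90,78.49) → (48.73,66.79) → (31.74,51.98)

[8] `<path>` cubic bezier, #000000→score S501 F1448: (201.53,102.35) → (218.05,90.75) → (239.29,79.55) → (253.84,71.19) → (250.28,68.14)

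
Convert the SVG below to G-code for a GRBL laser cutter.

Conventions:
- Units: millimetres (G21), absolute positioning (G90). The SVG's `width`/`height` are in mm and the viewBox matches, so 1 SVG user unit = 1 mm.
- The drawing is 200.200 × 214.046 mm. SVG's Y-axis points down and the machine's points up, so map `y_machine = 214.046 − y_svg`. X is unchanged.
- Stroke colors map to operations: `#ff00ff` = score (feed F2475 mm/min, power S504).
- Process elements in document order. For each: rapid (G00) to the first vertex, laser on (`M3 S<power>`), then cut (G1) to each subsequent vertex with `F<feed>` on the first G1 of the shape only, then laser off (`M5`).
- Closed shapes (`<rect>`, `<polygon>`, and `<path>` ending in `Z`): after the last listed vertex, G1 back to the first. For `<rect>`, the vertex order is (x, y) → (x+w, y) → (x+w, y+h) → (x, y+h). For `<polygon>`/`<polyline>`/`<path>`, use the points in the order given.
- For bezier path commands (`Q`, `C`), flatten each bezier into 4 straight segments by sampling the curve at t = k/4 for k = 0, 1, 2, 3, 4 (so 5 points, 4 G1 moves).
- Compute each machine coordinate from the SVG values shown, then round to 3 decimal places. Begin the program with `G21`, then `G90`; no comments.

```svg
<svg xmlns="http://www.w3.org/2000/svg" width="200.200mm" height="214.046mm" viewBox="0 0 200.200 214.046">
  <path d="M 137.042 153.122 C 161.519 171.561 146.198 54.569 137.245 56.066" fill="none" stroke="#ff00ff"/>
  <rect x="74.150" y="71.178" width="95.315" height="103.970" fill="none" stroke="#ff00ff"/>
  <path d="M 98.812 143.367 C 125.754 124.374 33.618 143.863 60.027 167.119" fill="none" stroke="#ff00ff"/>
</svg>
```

G21
G90
G00 X137.042 Y60.924
M3 S504
G1 X148.659 Y68.521 F2475
G1 X149.680 Y103.099
G1 X144.432 Y140.854
G1 X137.245 Y157.980
M5
G00 X74.150 Y142.868
M3 S504
G1 X169.465 Y142.868 F2475
G1 X169.465 Y38.898
G1 X74.150 Y38.898
G1 X74.150 Y142.868
M5
G00 X98.812 Y70.679
M3 S504
G1 X100.404 Y78.251 F2475
G1 X79.619 Y74.646
G1 X58.735 Y63.120
G1 X60.027 Y46.927
M5

1 u = 1 mm; y_m = 214.046 − y.

[1] `<path>` cubic bezier, #ff00ff→score S504 F2475: (137.042,60.924) → (148.659,68.521) → (149.680,103.099) → (144.432,140.854) → (137.245,157.980)

[2] `<rect>` rectangle, #ff00ff→score S504 F2475: (74.150,142.868) → (169.465,142.868) → (169.465,38.898) → (74.150,38.898) → (74.150,142.868) (closed)

[3] `<path>` cubic bezier, #ff00ff→score S504 F2475: (98.812,70.679) → (100.404,78.251) → (79.619,74.646) → (58.735,63.120) → (60.027,46.927)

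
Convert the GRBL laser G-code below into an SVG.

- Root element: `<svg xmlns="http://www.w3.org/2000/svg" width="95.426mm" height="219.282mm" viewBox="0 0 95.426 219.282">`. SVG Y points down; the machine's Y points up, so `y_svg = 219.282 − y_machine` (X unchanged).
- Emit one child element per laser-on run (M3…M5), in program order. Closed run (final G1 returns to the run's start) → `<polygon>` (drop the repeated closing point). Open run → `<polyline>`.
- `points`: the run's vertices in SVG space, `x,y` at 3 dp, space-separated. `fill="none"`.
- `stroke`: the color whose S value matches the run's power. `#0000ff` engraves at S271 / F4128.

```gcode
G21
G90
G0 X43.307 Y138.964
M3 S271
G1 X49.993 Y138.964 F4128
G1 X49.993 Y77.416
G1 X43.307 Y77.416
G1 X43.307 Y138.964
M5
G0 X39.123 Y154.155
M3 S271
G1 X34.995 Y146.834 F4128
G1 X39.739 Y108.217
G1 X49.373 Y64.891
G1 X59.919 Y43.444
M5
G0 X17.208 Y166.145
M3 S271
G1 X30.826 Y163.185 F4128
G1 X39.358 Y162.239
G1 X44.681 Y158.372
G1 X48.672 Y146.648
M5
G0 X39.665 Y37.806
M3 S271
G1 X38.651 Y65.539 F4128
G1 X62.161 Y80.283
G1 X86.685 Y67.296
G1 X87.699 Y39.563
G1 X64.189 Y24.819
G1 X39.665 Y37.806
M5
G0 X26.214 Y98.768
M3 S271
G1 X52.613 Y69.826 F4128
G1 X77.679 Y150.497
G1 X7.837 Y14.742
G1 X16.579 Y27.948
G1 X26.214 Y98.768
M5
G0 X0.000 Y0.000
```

y_svg = 219.282 − y_m. Every run uses S271, so all elements get stroke `#0000ff` (engrave).

[1] closed run; points: 43.307,80.318 49.993,80.318 49.993,141.866 43.307,141.866

[2] open run; points: 39.123,65.127 34.995,72.448 39.739,111.065 49.373,154.391 59.919,175.838

[3] open run; points: 17.208,53.137 30.826,56.097 39.358,57.043 44.681,60.910 48.672,72.634

[4] closed run; points: 39.665,181.476 38.651,153.743 62.161,138.999 86.685,151.986 87.699,179.719 64.189,194.463

[5] closed run; points: 26.214,120.514 52.613,149.456 77.679,68.785 7.837,204.540 16.579,191.334

<svg xmlns="http://www.w3.org/2000/svg" width="95.426mm" height="219.282mm" viewBox="0 0 95.426 219.282">
  <polygon points="43.307,80.318 49.993,80.318 49.993,141.866 43.307,141.866" fill="none" stroke="#0000ff"/>
  <polyline points="39.123,65.127 34.995,72.448 39.739,111.065 49.373,154.391 59.919,175.838" fill="none" stroke="#0000ff"/>
  <polyline points="17.208,53.137 30.826,56.097 39.358,57.043 44.681,60.910 48.672,72.634" fill="none" stroke="#0000ff"/>
  <polygon points="39.665,181.476 38.651,153.743 62.161,138.999 86.685,151.986 87.699,179.719 64.189,194.463" fill="none" stroke="#0000ff"/>
  <polygon points="26.214,120.514 52.613,149.456 77.679,68.785 7.837,204.540 16.579,191.334" fill="none" stroke="#0000ff"/>
</svg>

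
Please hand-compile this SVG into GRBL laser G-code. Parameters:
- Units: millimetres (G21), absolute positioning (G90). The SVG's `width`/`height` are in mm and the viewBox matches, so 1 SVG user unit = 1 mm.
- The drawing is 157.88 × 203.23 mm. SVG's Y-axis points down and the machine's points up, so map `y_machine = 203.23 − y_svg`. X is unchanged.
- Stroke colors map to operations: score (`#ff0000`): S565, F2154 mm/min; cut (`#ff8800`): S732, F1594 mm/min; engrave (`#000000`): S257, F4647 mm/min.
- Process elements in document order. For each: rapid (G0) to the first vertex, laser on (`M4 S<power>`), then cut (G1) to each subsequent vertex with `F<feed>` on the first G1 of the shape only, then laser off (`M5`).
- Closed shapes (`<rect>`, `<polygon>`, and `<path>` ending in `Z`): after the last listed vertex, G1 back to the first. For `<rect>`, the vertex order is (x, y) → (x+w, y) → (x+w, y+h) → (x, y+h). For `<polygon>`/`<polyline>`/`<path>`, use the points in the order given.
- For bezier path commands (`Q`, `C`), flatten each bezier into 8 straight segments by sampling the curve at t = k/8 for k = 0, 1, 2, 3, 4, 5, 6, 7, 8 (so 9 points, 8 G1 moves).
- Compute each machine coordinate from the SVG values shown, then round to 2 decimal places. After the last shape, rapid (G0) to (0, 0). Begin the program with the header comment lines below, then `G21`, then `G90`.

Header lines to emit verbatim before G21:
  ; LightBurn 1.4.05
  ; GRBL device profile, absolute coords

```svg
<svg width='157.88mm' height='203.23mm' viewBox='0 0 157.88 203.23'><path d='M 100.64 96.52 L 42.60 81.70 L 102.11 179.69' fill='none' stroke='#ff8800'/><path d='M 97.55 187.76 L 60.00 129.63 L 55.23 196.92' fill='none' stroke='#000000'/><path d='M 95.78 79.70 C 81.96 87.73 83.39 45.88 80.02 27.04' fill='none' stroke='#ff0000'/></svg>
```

viewBox `0 0 157.88 203.23` with mm width/height → 1 unit = 1 mm. Flip: y_m = 203.23 − y_svg.

**Shape 1** — `<path>` open polyline, stroke `#ff8800` → cut (S732, F1594). Machine vertices: (100.64,106.71) → (42.60,121.53) → (102.11,23.54). Open path.

**Shape 2** — `<path>` open polyline, stroke `#000000` → engrave (S257, F4647). Machine vertices: (97.55,15.47) → (60.00,73.60) → (55.23,6.31). Open path.

**Shape 3** — `<path>` cubic bezier, stroke `#ff0000` → score (S565, F2154). Control points (SVG): P0=(95.78,79.70), P1=(81.96,87.73), P2=(83.39,45.88), P3=(80.02,27.04); sampled at t=k/8. Machine vertices: (95.78,123.53) → (91.27,122.71) → (87.96,125.72) → (85.61,131.70) → (83.98,139.78) → (82.84,149.13) → (81.96,158.88) → (81.10,168.19) → (80.02,176.19). Open path.

; LightBurn 1.4.05
; GRBL device profile, absolute coords
G21
G90
G0 X100.64 Y106.71
M4 S732
G1 X42.60 Y121.53 F1594
G1 X102.11 Y23.54
M5
G0 X97.55 Y15.47
M4 S257
G1 X60.00 Y73.60 F4647
G1 X55.23 Y6.31
M5
G0 X95.78 Y123.53
M4 S565
G1 X91.27 Y122.71 F2154
G1 X87.96 Y125.72
G1 X85.61 Y131.70
G1 X83.98 Y139.78
G1 X82.84 Y149.13
G1 X81.96 Y158.88
G1 X81.10 Y168.19
G1 X80.02 Y176.19
M5
G0 X0.00 Y0.00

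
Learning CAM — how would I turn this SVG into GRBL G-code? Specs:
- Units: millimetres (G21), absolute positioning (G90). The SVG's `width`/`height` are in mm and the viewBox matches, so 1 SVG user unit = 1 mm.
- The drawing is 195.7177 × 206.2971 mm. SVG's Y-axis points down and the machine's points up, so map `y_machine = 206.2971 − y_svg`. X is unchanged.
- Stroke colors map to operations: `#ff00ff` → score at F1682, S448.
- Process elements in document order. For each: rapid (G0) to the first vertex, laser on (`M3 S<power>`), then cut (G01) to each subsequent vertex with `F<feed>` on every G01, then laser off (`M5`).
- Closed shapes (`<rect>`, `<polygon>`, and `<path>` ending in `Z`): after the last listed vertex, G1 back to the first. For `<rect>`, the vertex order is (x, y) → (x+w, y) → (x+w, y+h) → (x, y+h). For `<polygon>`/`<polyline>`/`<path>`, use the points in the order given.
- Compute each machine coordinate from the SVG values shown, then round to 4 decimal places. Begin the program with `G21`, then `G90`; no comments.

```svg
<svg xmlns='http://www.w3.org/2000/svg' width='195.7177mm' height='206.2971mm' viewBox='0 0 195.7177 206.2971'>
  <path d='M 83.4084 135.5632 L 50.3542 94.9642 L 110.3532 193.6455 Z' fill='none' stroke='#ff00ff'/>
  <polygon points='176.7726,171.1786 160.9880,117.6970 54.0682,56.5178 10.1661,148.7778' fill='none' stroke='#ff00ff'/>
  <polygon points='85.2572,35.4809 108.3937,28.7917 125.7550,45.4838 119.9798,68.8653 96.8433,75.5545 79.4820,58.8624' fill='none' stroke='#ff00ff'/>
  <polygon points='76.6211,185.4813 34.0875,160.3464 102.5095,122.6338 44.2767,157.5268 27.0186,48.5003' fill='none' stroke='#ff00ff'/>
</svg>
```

G21
G90
G0 X83.4084 Y70.7339
M3 S448
G01 X50.3542 Y111.3329 F1682
G01 X110.3532 Y12.6516 F1682
G01 X83.4084 Y70.7339 F1682
M5
G0 X176.7726 Y35.1185
M3 S448
G01 X160.9880 Y88.6001 F1682
G01 X54.0682 Y149.7793 F1682
G01 X10.1661 Y57.5193 F1682
G01 X176.7726 Y35.1185 F1682
M5
G0 X85.2572 Y170.8162
M3 S448
G01 X108.3937 Y177.5054 F1682
G01 X125.7550 Y160.8133 F1682
G01 X119.9798 Y137.4318 F1682
G01 X96.8433 Y130.7426 F1682
G01 X79.4820 Y147.4347 F1682
G01 X85.2572 Y170.8162 F1682
M5
G0 X76.6211 Y20.8158
M3 S448
G01 X34.0875 Y45.9507 F1682
G01 X102.5095 Y83.6633 F1682
G01 X44.2767 Y48.7703 F1682
G01 X27.0186 Y157.7968 F1682
G01 X76.6211 Y20.8158 F1682
M5

viewBox `0 0 195.7177 206.2971` with mm width/height → 1 unit = 1 mm. Flip: y_m = 206.2971 − y_svg.

**Shape 1** — `<path>` closed polygon, stroke `#ff00ff` → score (S448, F1682). Machine vertices: (83.4084,70.7339) → (50.3542,111.3329) → (110.3532,12.6516) → (83.4084,70.7339). Closed: final G1 returns to the first vertex.

**Shape 2** — `<polygon>` closed polygon, stroke `#ff00ff` → score (S448, F1682). Machine vertices: (176.7726,35.1185) → (160.9880,88.6001) → (54.0682,149.7793) → (10.1661,57.5193) → (176.7726,35.1185). Closed: final G1 returns to the first vertex.

**Shape 3** — `<polygon>` regular polygon, stroke `#ff00ff` → score (S448, F1682). Machine vertices: (85.2572,170.8162) → (108.3937,177.5054) → (125.7550,160.8133) → (119.9798,137.4318) → (96.8433,130.7426) → (79.4820,147.4347) → (85.2572,170.8162). Closed: final G1 returns to the first vertex.

**Shape 4** — `<polygon>` closed polygon, stroke `#ff00ff` → score (S448, F1682). Machine vertices: (76.6211,20.8158) → (34.0875,45.9507) → (102.5095,83.6633) → (44.2767,48.7703) → (27.0186,157.7968) → (76.6211,20.8158). Closed: final G1 returns to the first vertex.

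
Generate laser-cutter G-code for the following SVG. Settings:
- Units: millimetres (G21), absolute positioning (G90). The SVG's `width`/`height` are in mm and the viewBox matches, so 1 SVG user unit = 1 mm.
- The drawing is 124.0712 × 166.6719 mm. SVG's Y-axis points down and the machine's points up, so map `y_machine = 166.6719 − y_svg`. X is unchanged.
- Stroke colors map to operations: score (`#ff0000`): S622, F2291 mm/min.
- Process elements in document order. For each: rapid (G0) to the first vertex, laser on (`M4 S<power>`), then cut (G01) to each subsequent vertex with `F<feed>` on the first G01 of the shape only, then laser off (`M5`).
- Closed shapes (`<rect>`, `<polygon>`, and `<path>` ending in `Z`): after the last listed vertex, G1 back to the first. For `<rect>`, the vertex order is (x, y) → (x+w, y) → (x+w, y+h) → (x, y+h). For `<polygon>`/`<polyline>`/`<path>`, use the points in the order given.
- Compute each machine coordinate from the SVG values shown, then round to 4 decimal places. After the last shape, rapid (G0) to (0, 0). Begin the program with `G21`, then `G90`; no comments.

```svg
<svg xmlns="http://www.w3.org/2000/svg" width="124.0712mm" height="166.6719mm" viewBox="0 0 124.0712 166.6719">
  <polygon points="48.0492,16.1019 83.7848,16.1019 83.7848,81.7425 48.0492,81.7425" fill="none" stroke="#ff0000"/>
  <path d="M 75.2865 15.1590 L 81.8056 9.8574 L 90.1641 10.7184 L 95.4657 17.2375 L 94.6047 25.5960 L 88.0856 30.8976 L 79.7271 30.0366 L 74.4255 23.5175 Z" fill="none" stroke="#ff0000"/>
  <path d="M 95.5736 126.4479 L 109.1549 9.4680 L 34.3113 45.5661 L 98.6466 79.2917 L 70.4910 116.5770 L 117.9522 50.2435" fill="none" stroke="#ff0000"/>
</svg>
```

G21
G90
G0 X48.0492 Y150.5700
M4 S622
G01 X83.7848 Y150.5700 F2291
G01 X83.7848 Y84.9294
G01 X48.0492 Y84.9294
G01 X48.0492 Y150.5700
M5
G0 X75.2865 Y151.5129
M4 S622
G01 X81.8056 Y156.8145 F2291
G01 X90.1641 Y155.9535
G01 X95.4657 Y149.4344
G01 X94.6047 Y141.0759
G01 X88.0856 Y135.7743
G01 X79.7271 Y136.6353
G01 X74.4255 Y143.1544
G01 X75.2865 Y151.5129
M5
G0 X95.5736 Y40.2240
M4 S622
G01 X109.1549 Y157.2039 F2291
G01 X34.3113 Y121.1058
G01 X98.6466 Y87.3802
G01 X70.4910 Y50.0949
G01 X117.9522 Y116.4284
M5
G0 X0.0000 Y0.0000

1 u = 1 mm; y_m = 166.6719 − y.

[1] `<polygon>` rectangle, #ff0000→score S622 F2291: (48.0492,150.5700) → (83.7848,150.5700) → (83.7848,84.9294) → (48.0492,84.9294) → (48.0492,150.5700) (closed)

[2] `<path>` regular polygon, #ff0000→score S622 F2291: (75.2865,151.5129) → (81.8056,156.8145) → (90.1641,155.9535) → (95.4657,149.4344) → (94.6047,141.0759) → (88.0856,135.7743) → (79.7271,136.6353) → (74.4255,143.1544) → (75.2865,151.5129) (closed)

[3] `<path>` open polyline, #ff0000→score S622 F2291: (95.5736,40.2240) → (109.1549,157.2039) → (34.3113,121.1058) → (98.6466,87.3802) → (70.4910,50.0949) → (117.9522,116.4284)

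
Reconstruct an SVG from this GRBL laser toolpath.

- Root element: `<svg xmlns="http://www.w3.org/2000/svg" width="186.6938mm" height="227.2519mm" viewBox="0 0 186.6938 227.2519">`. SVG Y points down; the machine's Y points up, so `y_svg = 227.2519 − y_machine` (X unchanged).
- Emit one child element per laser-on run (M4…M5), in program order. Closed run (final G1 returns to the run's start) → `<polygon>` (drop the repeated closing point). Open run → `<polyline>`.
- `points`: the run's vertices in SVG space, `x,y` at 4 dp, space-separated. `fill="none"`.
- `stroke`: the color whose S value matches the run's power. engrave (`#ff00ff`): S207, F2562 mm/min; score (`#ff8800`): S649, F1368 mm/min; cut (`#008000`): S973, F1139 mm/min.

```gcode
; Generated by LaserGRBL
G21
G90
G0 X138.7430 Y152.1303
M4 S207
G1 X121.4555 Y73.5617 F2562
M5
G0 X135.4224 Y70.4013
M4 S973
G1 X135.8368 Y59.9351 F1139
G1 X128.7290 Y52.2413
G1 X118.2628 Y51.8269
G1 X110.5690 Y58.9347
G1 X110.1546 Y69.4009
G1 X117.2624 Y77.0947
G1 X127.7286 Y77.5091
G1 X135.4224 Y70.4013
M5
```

<svg xmlns="http://www.w3.org/2000/svg" width="186.6938mm" height="227.2519mm" viewBox="0 0 186.6938 227.2519">
  <polyline points="138.7430,75.1216 121.4555,153.6902" fill="none" stroke="#ff00ff"/>
  <polygon points="135.4224,156.8506 135.8368,167.3168 128.7290,175.0106 118.2628,175.4250 110.5690,168.3172 110.1546,157.8510 117.2624,150.1572 127.7286,149.7428" fill="none" stroke="#008000"/>
</svg>

Each laser-on run becomes one SVG element. Flip Y back into SVG space with y_svg = 227.2519 − y_machine.

Run 1: the run's S207 means `#ff00ff` (engrave). The run is open, so emit a `<polyline>` with points (Y-flipped): 138.7430,75.1216 121.4555,153.6902.

Run 2: S973 ⇒ cut layer `#008000`. The run returns to its start, so emit a `<polygon>` with points (Y-flipped): 135.4224,156.8506 135.8368,167.3168 128.7290,175.0106 118.2628,175.4250 110.5690,168.3172 110.1546,157.8510 117.2624,150.1572 127.7286,149.7428.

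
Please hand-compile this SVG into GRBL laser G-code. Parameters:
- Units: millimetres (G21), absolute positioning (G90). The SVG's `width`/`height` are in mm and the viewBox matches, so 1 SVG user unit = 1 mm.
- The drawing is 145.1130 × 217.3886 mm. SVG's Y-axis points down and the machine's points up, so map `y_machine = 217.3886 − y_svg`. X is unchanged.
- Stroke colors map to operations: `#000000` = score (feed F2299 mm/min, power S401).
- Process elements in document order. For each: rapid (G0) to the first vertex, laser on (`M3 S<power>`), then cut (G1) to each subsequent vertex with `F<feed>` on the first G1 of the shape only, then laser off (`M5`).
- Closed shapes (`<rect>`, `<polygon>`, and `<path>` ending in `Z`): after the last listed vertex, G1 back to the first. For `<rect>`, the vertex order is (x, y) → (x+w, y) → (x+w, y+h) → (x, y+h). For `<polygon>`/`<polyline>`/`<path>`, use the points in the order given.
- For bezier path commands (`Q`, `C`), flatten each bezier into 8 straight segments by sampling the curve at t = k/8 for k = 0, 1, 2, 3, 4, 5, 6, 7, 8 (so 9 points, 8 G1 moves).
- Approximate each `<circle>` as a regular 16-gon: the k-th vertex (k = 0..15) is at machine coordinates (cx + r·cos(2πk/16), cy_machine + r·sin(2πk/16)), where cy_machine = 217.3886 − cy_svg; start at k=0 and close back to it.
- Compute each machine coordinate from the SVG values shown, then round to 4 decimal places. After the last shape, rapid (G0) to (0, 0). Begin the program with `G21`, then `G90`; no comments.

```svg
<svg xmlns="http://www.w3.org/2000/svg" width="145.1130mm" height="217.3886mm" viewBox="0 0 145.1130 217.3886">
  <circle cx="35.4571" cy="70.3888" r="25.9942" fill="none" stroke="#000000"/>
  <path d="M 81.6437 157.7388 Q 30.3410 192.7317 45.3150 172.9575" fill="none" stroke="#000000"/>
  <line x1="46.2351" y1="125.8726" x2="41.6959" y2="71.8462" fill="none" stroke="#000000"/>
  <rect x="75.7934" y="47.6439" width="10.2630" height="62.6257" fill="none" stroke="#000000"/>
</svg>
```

Since the viewBox matches the mm dimensions, user units are millimetres directly. The only transform is the Y-flip y_m = 217.3886 − y_svg.

Shape 1 is a circle drawn with `<circle>`. Its stroke #000000 means score at S401, F2299. After flipping Y the toolpath is (61.4513,146.9998) → (59.4726,156.9473) → (53.8378,165.3805) → (45.4046,171.0153) → (35.4571,172.9940) → (25.5096,171.0153) → (17.0764,165.3805) → (11.4416,156.9473) → (9.4629,146.9998) → (11.4416,137.0523) → (17.0764,128.6191) → (25.5096,122.9843) → (35.4571,121.0056) → (45.4046,122.9843) → (53.8378,128.6191) → (59.4726,137.0523) → (61.4513,146.9998), returning to the start.

Shape 2 is a quadratic bezier drawn with `<path>`. Its stroke #000000 means score at S401, F2299. After flipping Y the toolpath is (81.6437,59.6498) → (69.8536,51.7573) → (60.1346,45.5763) → (52.4868,41.1067) → (46.9102,38.3487) → (43.4047,37.3021) → (41.9703,37.9669) → (42.6071,40.3433) → (45.3150,44.4311).

Shape 3 is a line segment drawn with `<line>`. Its stroke #000000 means score at S401, F2299. After flipping Y the toolpath is (46.2351,91.5160) → (41.6959,145.5424).

Shape 4 is a rectangle drawn with `<rect>`. Its stroke #000000 means score at S401, F2299. After flipping Y the toolpath is (75.7934,169.7447) → (86.0564,169.7447) → (86.0564,107.1190) → (75.7934,107.1190) → (75.7934,169.7447), returning to the start.

G21
G90
G0 X61.4513 Y146.9998
M3 S401
G1 X59.4726 Y156.9473 F2299
G1 X53.8378 Y165.3805
G1 X45.4046 Y171.0153
G1 X35.4571 Y172.9940
G1 X25.5096 Y171.0153
G1 X17.0764 Y165.3805
G1 X11.4416 Y156.9473
G1 X9.4629 Y146.9998
G1 X11.4416 Y137.0523
G1 X17.0764 Y128.6191
G1 X25.5096 Y122.9843
G1 X35.4571 Y121.0056
G1 X45.4046 Y122.9843
G1 X53.8378 Y128.6191
G1 X59.4726 Y137.0523
G1 X61.4513 Y146.9998
M5
G0 X81.6437 Y59.6498
M3 S401
G1 X69.8536 Y51.7573 F2299
G1 X60.1346 Y45.5763
G1 X52.4868 Y41.1067
G1 X46.9102 Y38.3487
G1 X43.4047 Y37.3021
G1 X41.9703 Y37.9669
G1 X42.6071 Y40.3433
G1 X45.3150 Y44.4311
M5
G0 X46.2351 Y91.5160
M3 S401
G1 X41.6959 Y145.5424 F2299
M5
G0 X75.7934 Y169.7447
M3 S401
G1 X86.0564 Y169.7447 F2299
G1 X86.0564 Y107.1190
G1 X75.7934 Y107.1190
G1 X75.7934 Y169.7447
M5
G0 X0.0000 Y0.0000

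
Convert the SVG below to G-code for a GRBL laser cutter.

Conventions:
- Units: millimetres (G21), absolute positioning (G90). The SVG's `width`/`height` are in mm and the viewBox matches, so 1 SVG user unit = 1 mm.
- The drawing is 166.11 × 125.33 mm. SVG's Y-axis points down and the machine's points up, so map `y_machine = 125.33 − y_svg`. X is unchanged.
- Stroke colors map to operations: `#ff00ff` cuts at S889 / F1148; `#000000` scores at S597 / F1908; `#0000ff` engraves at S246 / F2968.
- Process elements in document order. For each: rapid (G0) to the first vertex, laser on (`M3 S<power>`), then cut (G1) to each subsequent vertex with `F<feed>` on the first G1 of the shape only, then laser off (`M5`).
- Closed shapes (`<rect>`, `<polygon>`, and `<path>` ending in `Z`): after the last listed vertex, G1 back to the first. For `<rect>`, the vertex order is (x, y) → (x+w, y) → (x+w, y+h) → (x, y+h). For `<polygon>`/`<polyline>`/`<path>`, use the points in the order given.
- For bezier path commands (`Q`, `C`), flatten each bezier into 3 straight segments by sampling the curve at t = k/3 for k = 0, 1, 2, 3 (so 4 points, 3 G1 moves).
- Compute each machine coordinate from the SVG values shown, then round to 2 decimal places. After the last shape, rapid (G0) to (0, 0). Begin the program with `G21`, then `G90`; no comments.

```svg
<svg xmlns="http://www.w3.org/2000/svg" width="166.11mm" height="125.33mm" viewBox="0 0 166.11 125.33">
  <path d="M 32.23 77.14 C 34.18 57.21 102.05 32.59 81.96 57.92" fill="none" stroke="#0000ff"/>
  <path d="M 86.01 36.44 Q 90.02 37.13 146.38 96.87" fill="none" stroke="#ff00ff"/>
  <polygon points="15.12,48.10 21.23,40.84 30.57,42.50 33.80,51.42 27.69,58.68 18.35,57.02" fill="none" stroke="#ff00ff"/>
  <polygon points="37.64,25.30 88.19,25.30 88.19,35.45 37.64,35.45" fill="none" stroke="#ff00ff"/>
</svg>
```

viewBox `0 0 166.11 125.33` with mm width/height → 1 unit = 1 mm. Flip: y_m = 125.33 − y_svg.

**Shape 1** — `<path>` cubic bezier, stroke `#0000ff` → engrave (S246, F2968). Control points (SVG): P0=(32.23,77.14), P1=(34.18,57.21), P2=(102.05,32.59), P3=(81.96,57.92); sampled at t=k/3. Machine vertices: (32.23,48.19) → (50.45,67.66) → (78.43,78.11) → (81.96,67.41). Open path.

**Shape 2** — `<path>` quadratic bezier, stroke `#ff00ff` → cut (S889, F1148). Control points (SVG): P0=(86.01,36.44), P1=(90.02,37.13), P2=(146.38,96.87); sampled at t=k/3. Machine vertices: (86.01,88.89) → (94.50,81.87) → (114.62,61.73) → (146.38,28.46). Open path.

**Shape 3** — `<polygon>` regular polygon, stroke `#ff00ff` → cut (S889, F1148). Machine vertices: (15.12,77.23) → (21.23,84.49) → (30.57,82.83) → (33.80,73.91) → (27.69,66.65) → (18.35,68.31) → (15.12,77.23). Closed: final G1 returns to the first vertex.

**Shape 4** — `<polygon>` rectangle, stroke `#ff00ff` → cut (S889, F1148). Machine vertices: (37.64,100.03) → (88.19,100.03) → (88.19,89.88) → (37.64,89.88) → (37.64,100.03). Closed: final G1 returns to the first vertex.

G21
G90
G0 X32.23 Y48.19
M3 S246
G1 X50.45 Y67.66 F2968
G1 X78.43 Y78.11
G1 X81.96 Y67.41
M5
G0 X86.01 Y88.89
M3 S889
G1 X94.50 Y81.87 F1148
G1 X114.62 Y61.73
G1 X146.38 Y28.46
M5
G0 X15.12 Y77.23
M3 S889
G1 X21.23 Y84.49 F1148
G1 X30.57 Y82.83
G1 X33.80 Y73.91
G1 X27.69 Y66.65
G1 X18.35 Y68.31
G1 X15.12 Y77.23
M5
G0 X37.64 Y100.03
M3 S889
G1 X88.19 Y100.03 F1148
G1 X88.19 Y89.88
G1 X37.64 Y89.88
G1 X37.64 Y100.03
M5
G0 X0.00 Y0.00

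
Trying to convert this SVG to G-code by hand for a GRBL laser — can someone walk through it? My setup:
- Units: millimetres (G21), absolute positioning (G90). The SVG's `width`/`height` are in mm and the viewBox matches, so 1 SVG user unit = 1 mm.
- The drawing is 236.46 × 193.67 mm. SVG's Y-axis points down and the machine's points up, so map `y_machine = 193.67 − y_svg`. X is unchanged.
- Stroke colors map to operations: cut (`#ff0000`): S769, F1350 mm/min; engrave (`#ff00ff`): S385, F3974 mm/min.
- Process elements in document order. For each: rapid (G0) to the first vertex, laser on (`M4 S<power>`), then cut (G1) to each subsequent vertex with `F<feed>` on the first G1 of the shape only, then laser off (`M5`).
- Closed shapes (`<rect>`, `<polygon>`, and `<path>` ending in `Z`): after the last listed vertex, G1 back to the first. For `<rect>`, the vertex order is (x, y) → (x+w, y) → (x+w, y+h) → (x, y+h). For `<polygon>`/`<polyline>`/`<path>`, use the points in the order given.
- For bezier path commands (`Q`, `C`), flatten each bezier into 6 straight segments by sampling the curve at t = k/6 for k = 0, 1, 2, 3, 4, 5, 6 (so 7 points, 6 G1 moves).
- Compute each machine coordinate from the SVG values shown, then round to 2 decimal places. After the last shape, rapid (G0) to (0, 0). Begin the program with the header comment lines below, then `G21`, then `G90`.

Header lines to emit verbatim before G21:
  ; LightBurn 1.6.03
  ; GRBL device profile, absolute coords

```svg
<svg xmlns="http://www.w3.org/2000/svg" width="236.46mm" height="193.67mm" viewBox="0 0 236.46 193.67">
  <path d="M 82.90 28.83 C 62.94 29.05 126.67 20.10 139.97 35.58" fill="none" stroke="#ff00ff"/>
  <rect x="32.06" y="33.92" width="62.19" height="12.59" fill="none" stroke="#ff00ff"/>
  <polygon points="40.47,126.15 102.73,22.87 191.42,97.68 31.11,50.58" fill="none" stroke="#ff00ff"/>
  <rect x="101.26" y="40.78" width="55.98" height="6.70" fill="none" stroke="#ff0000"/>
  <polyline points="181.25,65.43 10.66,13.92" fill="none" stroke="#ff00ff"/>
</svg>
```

viewBox `0 0 236.46 193.67` with mm width/height → 1 unit = 1 mm. Flip: y_m = 193.67 − y_svg.

**Shape 1** — `<path>` cubic bezier, stroke `#ff00ff` → engrave (S385, F3974). Control points (SVG): P0=(82.90,28.83), P1=(62.94,29.05), P2=(126.67,20.10), P3=(139.97,35.58); sampled at t=k/6. Machine vertices: (82.90,164.84) → (79.27,165.34) → (85.87,166.43) → (98.96,167.19) → (114.83,166.67) → (129.74,163.95) → (139.97,158.09). Open path.

**Shape 2** — `<rect>` rectangle, stroke `#ff00ff` → engrave (S385, F3974). Machine vertices: (32.06,159.75) → (94.25,159.75) → (94.25,147.16) → (32.06,147.16) → (32.06,159.75). Closed: final G1 returns to the first vertex.

**Shape 3** — `<polygon>` closed polygon, stroke `#ff00ff` → engrave (S385, F3974). Machine vertices: (40.47,67.52) → (102.73,170.80) → (191.42,95.99) → (31.11,143.09) → (40.47,67.52). Closed: final G1 returns to the first vertex.

**Shape 4** — `<rect>` rectangle, stroke `#ff0000` → cut (S769, F1350). Machine vertices: (101.26,152.89) → (157.24,152.89) → (157.24,146.19) → (101.26,146.19) → (101.26,152.89). Closed: final G1 returns to the first vertex.

**Shape 5** — `<polyline>` line segment, stroke `#ff00ff` → engrave (S385, F3974). Machine vertices: (181.25,128.24) → (10.66,179.75). Open path.

; LightBurn 1.6.03
; GRBL device profile, absolute coords
G21
G90
G0 X82.90 Y164.84
M4 S385
G1 X79.27 Y165.34 F3974
G1 X85.87 Y166.43
G1 X98.96 Y167.19
G1 X114.83 Y166.67
G1 X129.74 Y163.95
G1 X139.97 Y158.09
M5
G0 X32.06 Y159.75
M4 S385
G1 X94.25 Y159.75 F3974
G1 X94.25 Y147.16
G1 X32.06 Y147.16
G1 X32.06 Y159.75
M5
G0 X40.47 Y67.52
M4 S385
G1 X102.73 Y170.80 F3974
G1 X191.42 Y95.99
G1 X31.11 Y143.09
G1 X40.47 Y67.52
M5
G0 X101.26 Y152.89
M4 S769
G1 X157.24 Y152.89 F1350
G1 X157.24 Y146.19
G1 X101.26 Y146.19
G1 X101.26 Y152.89
M5
G0 X181.25 Y128.24
M4 S385
G1 X10.66 Y179.75 F3974
M5
G0 X0.00 Y0.00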